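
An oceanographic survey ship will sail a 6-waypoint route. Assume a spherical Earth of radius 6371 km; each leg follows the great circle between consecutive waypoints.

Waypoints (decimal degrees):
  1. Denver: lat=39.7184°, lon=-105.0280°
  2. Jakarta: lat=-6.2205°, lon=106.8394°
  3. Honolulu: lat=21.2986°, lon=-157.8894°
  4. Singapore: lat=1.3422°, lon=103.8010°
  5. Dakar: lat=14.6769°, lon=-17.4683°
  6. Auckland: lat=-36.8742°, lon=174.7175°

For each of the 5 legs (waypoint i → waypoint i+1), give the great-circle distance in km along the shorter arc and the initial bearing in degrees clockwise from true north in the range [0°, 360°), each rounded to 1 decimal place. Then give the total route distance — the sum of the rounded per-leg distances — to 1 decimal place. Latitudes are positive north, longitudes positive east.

Leg 1: dist=15116.2 km, bearing=311.0°
Leg 2: dist=10802.5 km, bearing=69.2°
Leg 3: dist=10813.1 km, bearing=274.3°
Leg 4: dist=13314.4 km, bearing=287.8°
Leg 5: dist=17267.7 km, bearing=203.8°
Total: 67313.9 km

Leg 1: φ1=0.6932169, φ2=-0.1085682, Δφ=-0.8017851, Δλ=3.6977837 rad; a=sin²(Δφ/2)+cosφ1·cosφ2·sin²(Δλ/2)=0.8593248539; c=2·atan2(√a, √(1-a))=2.372654866; dist=6371·c=15116.184 ≈ 15116.2 km; running total=15116.2 km
Leg 1 bearing: y=sinΔλ·cosφ2=-0.52484674, x=cosφ1·sinφ2-sinφ1·cosφ2·cosΔλ=0.45615622; θ=atan2(y, x)=-49.0054° <0 so +360° → 310.9946° ≈ 311.0°
Leg 2: φ1=-0.1085682, φ2=0.3717307, Δφ=0.4802989, Δλ=-4.6203892 rad; a=sin²(Δφ/2)+cosφ1·cosφ2·sin²(Δλ/2)=0.5622245142; c=2·atan2(√a, √(1-a))=1.695568850; dist=6371·c=10802.469 ≈ 10802.5 km; running total=25918.7 km
Leg 2 bearing: y=sinΔλ·cosφ2=0.92775995, x=cosφ1·sinφ2-sinφ1·cosφ2·cosΔλ=0.35181518; θ=atan2(y, x)=69.2328° ≈ 69.2°
Leg 3: φ1=0.3717307, φ2=0.0234258, Δφ=-0.3483049, Δλ=4.5673591 rad; a=sin²(Δφ/2)+cosφ1·cosφ2·sin²(Δλ/2)=0.5630530356; c=2·atan2(√a, √(1-a))=1.697239052; dist=6371·c=10813.110 ≈ 10813.1 km; running total=36731.8 km
Leg 3 bearing: y=sinΔλ·cosφ2=-0.98923010, x=cosφ1·sinφ2-sinφ1·cosφ2·cosΔλ=0.07430393; θ=atan2(y, x)=-85.7044° <0 so +360° → 274.2956° ≈ 274.3°
Leg 4: φ1=0.0234258, φ2=0.2561602, Δφ=0.2327344, Δλ=-2.1165486 rad; a=sin²(Δφ/2)+cosφ1·cosφ2·sin²(Δλ/2)=0.7480258265; c=2·atan2(√a, √(1-a))=2.089841913; dist=6371·c=13314.383 ≈ 13314.4 km; running total=50046.2 km
Leg 4 bearing: y=sinΔλ·cosφ2=-0.82684699, x=cosφ1·sinφ2-sinφ1·cosφ2·cosΔλ=0.26506002; θ=atan2(y, x)=-72.2259° <0 so +360° → 287.7741° ≈ 287.8°
Leg 5: φ1=0.2561602, φ2=-0.6435762, Δφ=-0.8997364, Δλ=3.3542750 rad; a=sin²(Δφ/2)+cosφ1·cosφ2·sin²(Δλ/2)=0.9542260656; c=2·atan2(√a, √(1-a))=2.710362223; dist=6371·c=17267.718 ≈ 17267.7 km; running total=67313.9 km
Leg 5 bearing: y=sinΔλ·cosφ2=-0.16885653, x=cosφ1·sinφ2-sinφ1·cosφ2·cosΔλ=-0.38236396; θ=atan2(y, x)=-156.1732° <0 so +360° → 203.8268° ≈ 203.8°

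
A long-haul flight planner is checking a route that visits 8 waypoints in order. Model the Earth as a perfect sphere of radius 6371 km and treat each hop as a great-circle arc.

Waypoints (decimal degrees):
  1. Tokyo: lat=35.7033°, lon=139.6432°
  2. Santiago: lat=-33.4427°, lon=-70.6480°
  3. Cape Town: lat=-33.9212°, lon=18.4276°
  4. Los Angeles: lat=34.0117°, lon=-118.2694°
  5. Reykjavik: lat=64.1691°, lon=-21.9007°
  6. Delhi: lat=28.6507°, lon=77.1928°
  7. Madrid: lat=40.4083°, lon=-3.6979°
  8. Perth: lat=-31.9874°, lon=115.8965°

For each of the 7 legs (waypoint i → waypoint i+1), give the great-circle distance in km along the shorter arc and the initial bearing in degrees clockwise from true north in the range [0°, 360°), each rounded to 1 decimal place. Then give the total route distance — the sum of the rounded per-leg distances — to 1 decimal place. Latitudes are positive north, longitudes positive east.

Leg 1: φ1=0.6231401, φ2=-0.5836852, Δφ=-1.2068254, Δλ=-3.6702738 rad; a=sin²(Δφ/2)+cosφ1·cosφ2·sin²(Δλ/2)=0.9533552125; c=2·atan2(√a, √(1-a))=2.706214039; dist=6371·c=17241.290 ≈ 17241.3 km; running total=17241.3 km
Leg 1 bearing: y=sinΔλ·cosφ2=0.42088605, x=cosφ1·sinφ2-sinφ1·cosφ2·cosΔλ=-0.02703954; θ=atan2(y, x)=93.6759° ≈ 93.7°
Leg 2: φ1=-0.5836852, φ2=-0.5920366, Δφ=-0.0083514, Δλ=1.5546625 rad; a=sin²(Δφ/2)+cosφ1·cosφ2·sin²(Δλ/2)=0.3406424931; c=2·atan2(√a, √(1-a))=1.246422833; dist=6371·c=7940.960 ≈ 7941.0 km; running total=25182.3 km
Leg 2 bearing: y=sinΔλ·cosφ2=0.82969786, x=cosφ1·sinφ2-sinφ1·cosφ2·cosΔλ=-0.45828179; θ=atan2(y, x)=118.9140° ≈ 118.9°
Leg 3: φ1=-0.5920366, φ2=0.5936161, Δφ=1.1856528, Δλ=-2.3858127 rad; a=sin²(Δφ/2)+cosφ1·cosφ2·sin²(Δλ/2)=0.9063618889; c=2·atan2(√a, √(1-a))=2.519608132; dist=6371·c=16052.423 ≈ 16052.4 km; running total=41234.7 km
Leg 3 bearing: y=sinΔλ·cosφ2=-0.56852244, x=cosφ1·sinφ2-sinφ1·cosφ2·cosΔλ=0.12752369; θ=atan2(y, x)=-77.3574° <0 so +360° → 282.6426° ≈ 282.6°
Leg 4: φ1=0.5936161, φ2=1.1199621, Δφ=0.5263459, Δλ=1.6819511 rad; a=sin²(Δφ/2)+cosφ1·cosφ2·sin²(Δλ/2)=0.2682954383; c=2·atan2(√a, √(1-a))=1.088957839; dist=6371·c=6937.750 ≈ 6937.8 km; running total=48172.5 km
Leg 4 bearing: y=sinΔλ·cosφ2=0.43302763, x=cosφ1·sinφ2-sinφ1·cosφ2·cosΔλ=0.77313586; θ=atan2(y, x)=29.2529° ≈ 29.3°
Leg 5: φ1=1.1199621, φ2=0.5000490, Δφ=-0.6199130, Δλ=1.7295078 rad; a=sin²(Δφ/2)+cosφ1·cosφ2·sin²(Δλ/2)=0.3144348193; c=2·atan2(√a, √(1-a))=1.190570302; dist=6371·c=7585.123 ≈ 7585.1 km; running total=55757.6 km
Leg 5 bearing: y=sinΔλ·cosφ2=0.86652966, x=cosφ1·sinφ2-sinφ1·cosφ2·cosΔλ=0.33374932; θ=atan2(y, x)=68.9355° ≈ 68.9°
Leg 6: φ1=0.5000490, φ2=0.7052579, Δφ=0.2052088, Δλ=-1.4118090 rad; a=sin²(Δφ/2)+cosφ1·cosφ2·sin²(Δλ/2)=0.2917018490; c=2·atan2(√a, √(1-a))=1.141098298; dist=6371·c=7269.937 ≈ 7269.9 km; running total=63027.5 km
Leg 6 bearing: y=sinΔλ·cosφ2=-0.75184117, x=cosφ1·sinφ2-sinφ1·cosφ2·cosΔλ=0.51106006; θ=atan2(y, x)=-55.7943° <0 so +360° → 304.2057° ≈ 304.2°
Leg 7: φ1=0.7052579, φ2=-0.5582854, Δφ=-1.2635433, Δλ=2.0873160 rad; a=sin²(Δφ/2)+cosφ1·cosφ2·sin²(Δλ/2)=0.8311682334; c=2·atan2(√a, √(1-a))=2.294729394; dist=6371·c=14619.721 ≈ 14619.7 km; running total=77647.2 km
Leg 7 bearing: y=sinΔλ·cosφ2=0.73751577, x=cosφ1·sinφ2-sinφ1·cosφ2·cosΔλ=-0.13183661; θ=atan2(y, x)=100.1350° ≈ 100.1°

Leg 1: dist=17241.3 km, bearing=93.7°
Leg 2: dist=7941.0 km, bearing=118.9°
Leg 3: dist=16052.4 km, bearing=282.6°
Leg 4: dist=6937.8 km, bearing=29.3°
Leg 5: dist=7585.1 km, bearing=68.9°
Leg 6: dist=7269.9 km, bearing=304.2°
Leg 7: dist=14619.7 km, bearing=100.1°
Total: 77647.2 km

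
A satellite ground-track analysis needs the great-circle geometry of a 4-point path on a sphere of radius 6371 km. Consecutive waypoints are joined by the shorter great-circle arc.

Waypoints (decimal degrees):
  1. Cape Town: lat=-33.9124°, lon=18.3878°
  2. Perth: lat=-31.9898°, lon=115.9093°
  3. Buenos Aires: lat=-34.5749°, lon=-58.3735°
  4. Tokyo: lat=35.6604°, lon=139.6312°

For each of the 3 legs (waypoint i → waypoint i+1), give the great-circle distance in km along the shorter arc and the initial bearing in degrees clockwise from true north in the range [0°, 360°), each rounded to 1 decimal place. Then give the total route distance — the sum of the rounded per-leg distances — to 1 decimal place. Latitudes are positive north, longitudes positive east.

Leg 1: φ1=-0.5918830, φ2=-0.5583273, Δφ=0.0335557, Δλ=1.7020713 rad; a=sin²(Δφ/2)+cosφ1·cosφ2·sin²(Δλ/2)=0.3982820055; c=2·atan2(√a, √(1-a))=1.365930301; dist=6371·c=8702.342 ≈ 8702.3 km; running total=8702.3 km
Leg 1 bearing: y=sinΔλ·cosφ2=0.84084484, x=cosφ1·sinφ2-sinφ1·cosφ2·cosΔλ=-0.50159121; θ=atan2(y, x)=120.8174° ≈ 120.8°
Leg 2: φ1=-0.5583273, φ2=-0.6034458, Δφ=-0.0451185, Δλ=-3.0418087 rad; a=sin²(Δφ/2)+cosφ1·cosφ2·sin²(Δλ/2)=0.6971197302; c=2·atan2(√a, √(1-a))=1.976036465; dist=6371·c=12589.328 ≈ 12589.3 km; running total=21291.6 km
Leg 2 bearing: y=sinΔλ·cosφ2=-0.08202435, x=cosφ1·sinφ2-sinφ1·cosφ2·cosΔλ=-0.91533997; θ=atan2(y, x)=-174.8794° <0 so +360° → 185.1206° ≈ 185.1°
Leg 3: φ1=-0.6034458, φ2=0.6223914, Δφ=1.2258372, Δλ=3.4558339 rad; a=sin²(Δφ/2)+cosφ1·cosφ2·sin²(Δλ/2)=0.9835304542; c=2·atan2(√a, √(1-a))=2.884215391; dist=6371·c=18375.336 ≈ 18375.3 km; running total=39666.9 km
Leg 3 bearing: y=sinΔλ·cosφ2=-0.25113557, x=cosφ1·sinφ2-sinφ1·cosφ2·cosΔλ=0.04152260; θ=atan2(y, x)=-80.6117° <0 so +360° → 279.3883° ≈ 279.4°

Leg 1: dist=8702.3 km, bearing=120.8°
Leg 2: dist=12589.3 km, bearing=185.1°
Leg 3: dist=18375.3 km, bearing=279.4°
Total: 39666.9 km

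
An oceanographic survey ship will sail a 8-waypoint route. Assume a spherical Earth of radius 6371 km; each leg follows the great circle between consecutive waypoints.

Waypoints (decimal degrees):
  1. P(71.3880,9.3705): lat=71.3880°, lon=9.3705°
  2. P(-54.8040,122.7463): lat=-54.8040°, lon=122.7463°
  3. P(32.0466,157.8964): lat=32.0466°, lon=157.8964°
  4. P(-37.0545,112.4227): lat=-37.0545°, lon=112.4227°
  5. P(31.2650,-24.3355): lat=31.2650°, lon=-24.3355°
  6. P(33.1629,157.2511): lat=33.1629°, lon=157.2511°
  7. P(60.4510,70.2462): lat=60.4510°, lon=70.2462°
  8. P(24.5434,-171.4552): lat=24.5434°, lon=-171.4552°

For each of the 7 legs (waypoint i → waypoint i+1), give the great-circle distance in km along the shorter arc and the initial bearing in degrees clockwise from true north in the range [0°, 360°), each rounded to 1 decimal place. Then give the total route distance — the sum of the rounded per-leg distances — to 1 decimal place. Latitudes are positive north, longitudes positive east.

Leg 1: φ1=1.2459556, φ2=-0.9565102, Δφ=-2.2024659, Δλ=1.9787810 rad; a=sin²(Δφ/2)+cosφ1·cosφ2·sin²(Δλ/2)=0.9237167731; c=2·atan2(√a, √(1-a))=2.581928662; dist=6371·c=16449.468 ≈ 16449.5 km; running total=16449.5 km
Leg 1 bearing: y=sinΔλ·cosφ2=0.52906770, x=cosφ1·sinφ2-sinφ1·cosφ2·cosΔλ=-0.04408798; θ=atan2(y, x)=94.7635° ≈ 94.8°
Leg 2: φ1=-0.9565102, φ2=0.5593187, Δφ=1.5158289, Δλ=0.6134850 rad; a=sin²(Δφ/2)+cosφ1·cosφ2·sin²(Δλ/2)=0.5170740893; c=2·atan2(√a, √(1-a))=1.604951146; dist=6371·c=10225.144 ≈ 10225.1 km; running total=26674.6 km
Leg 2 bearing: y=sinΔλ·cosφ2=0.48799032, x=cosφ1·sinφ2-sinφ1·cosφ2·cosΔλ=0.87218080; θ=atan2(y, x)=29.2273° ≈ 29.2°
Leg 3: φ1=0.5593187, φ2=-0.6467230, Δφ=-1.2060417, Δλ=-0.7936658 rad; a=sin²(Δφ/2)+cosφ1·cosφ2·sin²(Δλ/2)=0.4226894275; c=2·atan2(√a, √(1-a))=1.415552352; dist=6371·c=9018.484 ≈ 9018.5 km; running total=35693.1 km
Leg 3 bearing: y=sinΔλ·cosφ2=-0.56896176, x=cosφ1·sinφ2-sinφ1·cosφ2·cosΔλ=-0.80769723; θ=atan2(y, x)=-144.8382° <0 so +360° → 215.1618° ≈ 215.2°
Leg 4: φ1=-0.6467230, φ2=0.5456772, Δφ=1.1924002, Δλ=-2.3868809 rad; a=sin²(Δφ/2)+cosφ1·cosφ2·sin²(Δλ/2)=0.9048351601; c=2·atan2(√a, √(1-a))=2.514386479; dist=6371·c=16019.156 ≈ 16019.2 km; running total=51712.3 km
Leg 4 bearing: y=sinΔλ·cosφ2=-0.58558888, x=cosφ1·sinφ2-sinφ1·cosφ2·cosΔλ=0.03898244; θ=atan2(y, x)=-86.1915° <0 so +360° → 273.8085° ≈ 273.8°
Leg 5: φ1=0.5456772, φ2=0.5788018, Δφ=0.0331246, Δλ=3.1692840 rad; a=sin²(Δφ/2)+cosφ1·cosφ2·sin²(Δλ/2)=0.7156861122; c=2·atan2(√a, √(1-a))=2.016809571; dist=6371·c=12849.094 ≈ 12849.1 km; running total=64561.4 km
Leg 5 bearing: y=sinΔλ·cosφ2=-0.02317802, x=cosφ1·sinφ2-sinφ1·cosφ2·cosΔλ=0.90187626; θ=atan2(y, x)=-1.4722° <0 so +360° → 358.5278° ≈ 358.5°
Leg 6: φ1=0.5788018, φ2=1.0550690, Δφ=0.4762672, Δλ=-1.5185220 rad; a=sin²(Δφ/2)+cosφ1·cosφ2·sin²(Δλ/2)=0.2512781652; c=2·atan2(√a, √(1-a))=1.050146841; dist=6371·c=6690.486 ≈ 6690.5 km; running total=71251.9 km
Leg 6 bearing: y=sinΔλ·cosφ2=-0.49249405, x=cosφ1·sinφ2-sinφ1·cosφ2·cosΔλ=0.71414242; θ=atan2(y, x)=-34.5913° <0 so +360° → 325.4087° ≈ 325.4°
Leg 7: φ1=1.0550690, φ2=0.4283631, Δφ=-0.6267058, Δλ=-4.2184852 rad; a=sin²(Δφ/2)+cosφ1·cosφ2·sin²(Δλ/2)=0.4256574837; c=2·atan2(√a, √(1-a))=1.421557936; dist=6371·c=9056.746 ≈ 9056.7 km; running total=80308.6 km
Leg 7 bearing: y=sinΔλ·cosφ2=0.80093402, x=cosφ1·sinφ2-sinφ1·cosφ2·cosΔλ=0.57999780; θ=atan2(y, x)=54.0898° ≈ 54.1°

Leg 1: dist=16449.5 km, bearing=94.8°
Leg 2: dist=10225.1 km, bearing=29.2°
Leg 3: dist=9018.5 km, bearing=215.2°
Leg 4: dist=16019.2 km, bearing=273.8°
Leg 5: dist=12849.1 km, bearing=358.5°
Leg 6: dist=6690.5 km, bearing=325.4°
Leg 7: dist=9056.7 km, bearing=54.1°
Total: 80308.6 km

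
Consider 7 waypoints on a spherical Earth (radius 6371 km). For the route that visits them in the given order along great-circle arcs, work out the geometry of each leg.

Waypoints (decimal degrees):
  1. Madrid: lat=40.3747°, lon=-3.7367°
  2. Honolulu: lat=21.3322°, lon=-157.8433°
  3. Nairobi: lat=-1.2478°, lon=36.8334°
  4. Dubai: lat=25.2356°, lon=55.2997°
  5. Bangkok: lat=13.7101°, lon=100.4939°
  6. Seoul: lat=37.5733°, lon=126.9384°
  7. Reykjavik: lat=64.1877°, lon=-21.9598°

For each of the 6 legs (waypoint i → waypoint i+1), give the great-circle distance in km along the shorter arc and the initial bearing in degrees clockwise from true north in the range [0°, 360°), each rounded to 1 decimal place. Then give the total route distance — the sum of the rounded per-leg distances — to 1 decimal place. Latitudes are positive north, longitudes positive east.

Leg 1: dist=12648.4 km, bearing=333.6°
Leg 2: dist=17273.0 km, bearing=322.6°
Leg 3: dist=3552.8 km, bearing=32.8°
Leg 4: dist=4883.4 km, bearing=96.4°
Leg 5: dist=3724.3 km, bearing=39.8°
Leg 6: dist=8375.1 km, bearing=346.6°
Total: 50457.0 km

Leg 1: φ1=0.7046714, φ2=0.3723171, Δφ=-0.3323543, Δλ=-2.6896676 rad; a=sin²(Δφ/2)+cosφ1·cosφ2·sin²(Δλ/2)=0.7013705552; c=2·atan2(√a, √(1-a))=1.985305929; dist=6371·c=12648.384 ≈ 12648.4 km; running total=12648.4 km
Leg 1 bearing: y=sinΔλ·cosφ2=-0.40677863, x=cosφ1·sinφ2-sinφ1·cosφ2·cosΔλ=0.81995777; θ=atan2(y, x)=-26.3859° <0 so +360° → 333.6141° ≈ 333.6°
Leg 2: φ1=0.3723171, φ2=-0.0217782, Δφ=-0.3940953, Δλ=3.3977494 rad; a=sin²(Δφ/2)+cosφ1·cosφ2·sin²(Δλ/2)=0.9544006909; c=2·atan2(√a, √(1-a))=2.711198533; dist=6371·c=17273.046 ≈ 17273.0 km; running total=29921.4 km
Leg 2 bearing: y=sinΔλ·cosφ2=-0.25330449, x=cosφ1·sinφ2-sinφ1·cosφ2·cosΔλ=0.33153715; θ=atan2(y, x)=-37.3809° <0 so +360° → 322.6191° ≈ 322.6°
Leg 3: φ1=-0.0217782, φ2=0.4404443, Δφ=0.4622225, Δλ=0.3222977 rad; a=sin²(Δφ/2)+cosφ1·cosφ2·sin²(Δλ/2)=0.0757505802; c=2·atan2(√a, √(1-a))=0.557654192; dist=6371·c=3552.815 ≈ 3552.8 km; running total=33474.2 km
Leg 3 bearing: y=sinΔλ·cosφ2=0.28651724, x=cosφ1·sinφ2-sinφ1·cosφ2·cosΔλ=0.44492425; θ=atan2(y, x)=32.7803° ≈ 32.8°
Leg 4: φ1=0.4404443, φ2=0.2392864, Δφ=-0.2011579, Δλ=0.7887876 rad; a=sin²(Δφ/2)+cosφ1·cosφ2·sin²(Δλ/2)=0.1398325983; c=2·atan2(√a, √(1-a))=0.766511443; dist=6371·c=4883.444 ≈ 4883.4 km; running total=38357.6 km
Leg 4 bearing: y=sinΔλ·cosφ2=0.68928389, x=cosφ1·sinφ2-sinφ1·cosφ2·cosΔλ=-0.07749510; θ=atan2(y, x)=96.4147° ≈ 96.4°
Leg 5: φ1=0.2392864, φ2=0.6557778, Δφ=0.4164914, Δλ=0.4615436 rad; a=sin²(Δφ/2)+cosφ1·cosφ2·sin²(Δλ/2)=0.0830265878; c=2·atan2(√a, √(1-a))=0.584574766; dist=6371·c=3724.326 ≈ 3724.3 km; running total=42081.9 km
Leg 5 bearing: y=sinΔλ·cosφ2=0.35295750, x=cosφ1·sinφ2-sinφ1·cosφ2·cosΔλ=0.42420950; θ=atan2(y, x)=39.7617° ≈ 39.8°
Leg 6: φ1=0.6557778, φ2=1.1202867, Δφ=0.4645089, Δλ=-2.5987638 rad; a=sin²(Δφ/2)+cosφ1·cosφ2·sin²(Δλ/2)=0.3732808001; c=2·atan2(√a, √(1-a))=1.314563271; dist=6371·c=8375.083 ≈ 8375.1 km; running total=50457.0 km
Leg 6 bearing: y=sinΔλ·cosφ2=-0.22492291, x=cosφ1·sinφ2-sinφ1·cosφ2·cosΔλ=0.94083934; θ=atan2(y, x)=-13.4451° <0 so +360° → 346.5549° ≈ 346.6°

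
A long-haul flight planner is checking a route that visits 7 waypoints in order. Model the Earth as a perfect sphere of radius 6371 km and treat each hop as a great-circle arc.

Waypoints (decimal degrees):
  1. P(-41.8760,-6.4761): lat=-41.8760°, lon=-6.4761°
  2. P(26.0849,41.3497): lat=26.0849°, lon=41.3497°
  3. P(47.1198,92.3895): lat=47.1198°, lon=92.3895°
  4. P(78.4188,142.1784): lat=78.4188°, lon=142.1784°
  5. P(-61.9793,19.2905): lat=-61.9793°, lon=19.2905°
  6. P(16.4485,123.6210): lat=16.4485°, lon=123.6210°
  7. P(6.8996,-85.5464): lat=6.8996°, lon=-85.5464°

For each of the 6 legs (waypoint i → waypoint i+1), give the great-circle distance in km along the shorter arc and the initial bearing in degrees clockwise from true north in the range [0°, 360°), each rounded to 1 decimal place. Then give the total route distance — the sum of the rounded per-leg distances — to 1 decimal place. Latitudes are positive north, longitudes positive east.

Leg 1: φ1=-0.7308741, φ2=0.4552674, Δφ=1.1861415, Δλ=0.8347177 rad; a=sin²(Δφ/2)+cosφ1·cosφ2·sin²(Δλ/2)=0.4222603326; c=2·atan2(√a, √(1-a))=1.414683656; dist=6371·c=9012.9496 ≈ 9012.9 km; running total=9012.9 km
Leg 1 bearing: y=sinΔλ·cosφ2=0.66562042, x=cosφ1·sinφ2-sinφ1·cosφ2·cosΔλ=0.72991481; θ=atan2(y, x)=42.3622° ≈ 42.4°
Leg 2: φ1=0.4552674, φ2=0.8223957, Δφ=0.3671283, Δλ=0.8908126 rad; a=sin²(Δφ/2)+cosφ1·cosφ2·sin²(Δλ/2)=0.1467558601; c=2·atan2(√a, √(1-a))=0.786272474; dist=6371·c=5009.342 ≈ 5009.3 km; running total=14022.2 km
Leg 2 bearing: y=sinΔλ·cosφ2=0.52912005, x=cosφ1·sinφ2-sinφ1·cosφ2·cosΔλ=0.47000669; θ=atan2(y, x)=48.3860° ≈ 48.4°
Leg 3: φ1=0.8223957, φ2=1.3686663, Δφ=0.5462706, Δλ=0.8689802 rad; a=sin²(Δφ/2)+cosφ1·cosφ2·sin²(Δλ/2)=0.0969726569; c=2·atan2(√a, √(1-a))=0.633340972; dist=6371·c=4035.015 ≈ 4035.0 km; running total=18057.2 km
Leg 3 bearing: y=sinΔλ·cosφ2=0.15331190, x=cosφ1·sinφ2-sinφ1·cosφ2·cosΔλ=0.57163914; θ=atan2(y, x)=15.0132° ≈ 15.0°
Leg 4: φ1=1.3686663, φ2=-1.0817429, Δφ=-2.4504091, Δλ=-2.1447985 rad; a=sin²(Δφ/2)+cosφ1·cosφ2·sin²(Δλ/2)=0.9580087797; c=2·atan2(√a, √(1-a))=2.728833626; dist=6371·c=17385.399 ≈ 17385.4 km; running total=35442.6 km
Leg 4 bearing: y=sinΔλ·cosφ2=-0.39449934, x=cosφ1·sinφ2-sinφ1·cosφ2·cosΔλ=0.07267807; θ=atan2(y, x)=-79.5615° <0 so +360° → 280.4385° ≈ 280.4°
Leg 5: φ1=-1.0817429, φ2=0.2870805, Δφ=1.3688233, Δλ=1.8209107 rad; a=sin²(Δφ/2)+cosφ1·cosφ2·sin²(Δλ/2)=0.6807414384; c=2·atan2(√a, √(1-a))=1.940654154; dist=6371·c=12363.908 ≈ 12363.9 km; running total=47806.5 km
Leg 5 bearing: y=sinΔλ·cosφ2=0.92923217, x=cosφ1·sinφ2-sinφ1·cosφ2·cosΔλ=-0.07653561; θ=atan2(y, x)=94.7085° ≈ 94.7°
Leg 6: φ1=0.2870805, φ2=0.1204207, Δφ=-0.1666597, Δλ=-3.6506598 rad; a=sin²(Δφ/2)+cosφ1·cosφ2·sin²(Δλ/2)=0.8986917775; c=2·atan2(√a, √(1-a))=2.493743394; dist=6371·c=15887.639 ≈ 15887.6 km; running total=63694.1 km
Leg 6 bearing: y=sinΔλ·cosφ2=0.48383351, x=cosφ1·sinφ2-sinφ1·cosφ2·cosΔλ=0.36067242; θ=atan2(y, x)=53.2974° ≈ 53.3°

Leg 1: dist=9012.9 km, bearing=42.4°
Leg 2: dist=5009.3 km, bearing=48.4°
Leg 3: dist=4035.0 km, bearing=15.0°
Leg 4: dist=17385.4 km, bearing=280.4°
Leg 5: dist=12363.9 km, bearing=94.7°
Leg 6: dist=15887.6 km, bearing=53.3°
Total: 63694.1 km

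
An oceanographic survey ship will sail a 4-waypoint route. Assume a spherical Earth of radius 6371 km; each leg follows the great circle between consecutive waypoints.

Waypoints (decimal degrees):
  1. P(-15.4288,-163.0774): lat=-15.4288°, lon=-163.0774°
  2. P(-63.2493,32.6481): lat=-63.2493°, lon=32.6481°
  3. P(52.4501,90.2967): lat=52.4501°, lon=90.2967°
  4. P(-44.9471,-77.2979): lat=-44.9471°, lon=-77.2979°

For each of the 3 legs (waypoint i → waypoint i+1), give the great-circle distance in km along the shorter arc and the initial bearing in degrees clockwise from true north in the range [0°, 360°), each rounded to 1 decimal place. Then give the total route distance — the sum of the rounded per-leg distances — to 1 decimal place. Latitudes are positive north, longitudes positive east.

Leg 1: dist=11161.1 km, bearing=187.1°
Leg 2: dist=13803.4 km, bearing=38.5°
Leg 3: dist=18783.3 km, bearing=307.7°
Total: 43747.8 km

Leg 1: φ1=-0.2692834, φ2=-1.1039085, Δφ=-0.8346252, Δλ=3.4160544 rad; a=sin²(Δφ/2)+cosφ1·cosφ2·sin²(Δλ/2)=0.5900405199; c=2·atan2(√a, √(1-a))=1.751865164; dist=6371·c=11161.133 ≈ 11161.1 km; running total=11161.1 km
Leg 1 bearing: y=sinΔλ·cosφ2=-0.12199263, x=cosφ1·sinφ2-sinφ1·cosφ2·cosΔλ=-0.97605769; θ=atan2(y, x)=-172.8758° <0 so +360° → 187.1242° ≈ 187.1°
Leg 2: φ1=-1.1039085, φ2=0.9154269, Δφ=2.0193355, Δλ=1.0061579 rad; a=sin²(Δφ/2)+cosφ1·cosφ2·sin²(Δλ/2)=0.7805891047; c=2·atan2(√a, √(1-a))=2.166604924; dist=6371·c=13803.440 ≈ 13803.4 km; running total=24964.5 km
Leg 2 bearing: y=sinΔλ·cosφ2=0.51485428, x=cosφ1·sinφ2-sinφ1·cosφ2·cosΔλ=0.64807722; θ=atan2(y, x)=38.4648° ≈ 38.5°
Leg 3: φ1=0.9154269, φ2=-0.7844749, Δφ=-1.6999018, Δλ=-2.9250776 rad; a=sin²(Δφ/2)+cosφ1·cosφ2·sin²(Δλ/2)=0.9906834938; c=2·atan2(√a, √(1-a))=2.948247540; dist=6371·c=18783.285 ≈ 18783.3 km; running total=43747.8 km
Leg 3 bearing: y=sinΔλ·cosφ2=-0.15204608, x=cosφ1·sinφ2-sinφ1·cosφ2·cosΔλ=0.11747691; θ=atan2(y, x)=-52.3089° <0 so +360° → 307.6911° ≈ 307.7°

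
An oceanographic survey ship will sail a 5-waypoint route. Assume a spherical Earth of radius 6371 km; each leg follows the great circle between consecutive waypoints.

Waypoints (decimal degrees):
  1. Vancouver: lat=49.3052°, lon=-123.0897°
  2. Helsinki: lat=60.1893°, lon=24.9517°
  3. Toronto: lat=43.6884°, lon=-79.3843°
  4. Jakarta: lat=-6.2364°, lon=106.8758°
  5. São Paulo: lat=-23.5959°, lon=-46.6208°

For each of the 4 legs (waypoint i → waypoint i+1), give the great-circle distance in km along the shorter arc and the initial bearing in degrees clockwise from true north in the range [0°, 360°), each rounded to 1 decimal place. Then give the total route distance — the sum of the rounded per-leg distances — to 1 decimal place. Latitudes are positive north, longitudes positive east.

Leg 1: dist=7504.5 km, bearing=16.5°
Leg 2: dist=6595.5 km, bearing=305.4°
Leg 3: dist=15805.9 km, bearing=349.8°
Leg 4: dist=15624.1 km, bearing=220.0°
Total: 45530.0 km

Leg 1: φ1=0.8605381, φ2=1.0505015, Δφ=0.1899634, Δλ=2.5838099 rad; a=sin²(Δφ/2)+cosφ1·cosφ2·sin²(Δλ/2)=0.3085764306; c=2·atan2(√a, √(1-a))=1.177920044; dist=6371·c=7504.529 ≈ 7504.5 km; running total=7504.5 km
Leg 1 bearing: y=sinΔλ·cosφ2=0.26313725, x=cosφ1·sinφ2-sinφ1·cosφ2·cosΔλ=0.88554326; θ=atan2(y, x)=16.5492° ≈ 16.5°
Leg 2: φ1=1.0505015, φ2=0.7625064, Δφ=-0.2879950, Δλ=-1.8210067 rad; a=sin²(Δφ/2)+cosφ1·cosφ2·sin²(Δλ/2)=0.2448389701; c=2·atan2(√a, √(1-a))=1.035237083; dist=6371·c=6595.495 ≈ 6595.5 km; running total=14100.0 km
Leg 2 bearing: y=sinΔλ·cosφ2=-0.70058970, x=cosφ1·sinφ2-sinφ1·cosφ2·cosΔλ=0.49874388; θ=atan2(y, x)=-54.5533° <0 so +360° → 305.4467° ≈ 305.4°
Leg 3: φ1=0.7625064, φ2=-0.1088457, Δφ=-0.8713521, Δλ=3.2508520 rad; a=sin²(Δφ/2)+cosφ1·cosφ2·sin²(Δλ/2)=0.8947883907; c=2·atan2(√a, √(1-a))=2.480915346; dist=6371·c=15805.912 ≈ 15805.9 km; running total=29905.9 km
Leg 3 bearing: y=sinΔλ·cosφ2=-0.10839681, x=cosφ1·sinφ2-sinφ1·cosφ2·cosΔλ=0.60400218; θ=atan2(y, x)=-10.1742° <0 so +360° → 349.8258° ≈ 349.8°
Leg 4: φ1=-0.1088457, φ2=-0.4118261, Δφ=-0.3029804, Δλ=-2.6790211 rad; a=sin²(Δφ/2)+cosφ1·cosφ2·sin²(Δλ/2)=0.8858747808; c=2·atan2(√a, √(1-a))=2.452384105; dist=6371·c=15624.139 ≈ 15624.1 km; running total=45530.0 km
Leg 4 bearing: y=sinΔλ·cosφ2=-0.40894049, x=cosφ1·sinφ2-sinφ1·cosφ2·cosΔλ=-0.48700132; θ=atan2(y, x)=-139.9794° <0 so +360° → 220.0206° ≈ 220.0°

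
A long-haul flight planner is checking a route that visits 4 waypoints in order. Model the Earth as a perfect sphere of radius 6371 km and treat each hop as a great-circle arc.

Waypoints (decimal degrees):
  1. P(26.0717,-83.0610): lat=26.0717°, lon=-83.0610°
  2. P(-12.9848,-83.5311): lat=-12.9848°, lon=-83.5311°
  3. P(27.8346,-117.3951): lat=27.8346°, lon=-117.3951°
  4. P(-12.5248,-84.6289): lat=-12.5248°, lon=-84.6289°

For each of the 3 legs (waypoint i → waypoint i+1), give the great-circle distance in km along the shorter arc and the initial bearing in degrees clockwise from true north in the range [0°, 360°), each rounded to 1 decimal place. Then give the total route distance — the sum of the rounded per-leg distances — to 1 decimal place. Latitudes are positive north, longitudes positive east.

Leg 1: φ1=0.4550370, φ2=-0.2266275, Δφ=-0.6816645, Δλ=-0.0082048 rad; a=sin²(Δφ/2)+cosφ1·cosφ2·sin²(Δλ/2)=0.1117522286; c=2·atan2(√a, √(1-a))=0.681711275; dist=6371·c=4343.183 ≈ 4343.2 km; running total=4343.2 km
Leg 1 bearing: y=sinΔλ·cosφ2=-0.00799490, x=cosφ1·sinφ2-sinφ1·cosφ2·cosΔλ=-0.63007202; θ=atan2(y, x)=-179.2730° <0 so +360° → 180.7270° ≈ 180.7°
Leg 2: φ1=-0.2266275, φ2=0.4858054, Δφ=0.7124329, Δλ=-0.5910383 rad; a=sin²(Δφ/2)+cosφ1·cosφ2·sin²(Δλ/2)=0.1947003356; c=2·atan2(√a, √(1-a))=0.913979170; dist=6371·c=5822.961 ≈ 5823.0 km; running total=10166.2 km
Leg 2 bearing: y=sinΔλ·cosφ2=-0.49275227, x=cosφ1·sinφ2-sinφ1·cosφ2·cosΔλ=0.61997070; θ=atan2(y, x)=-38.4777° <0 so +360° → 321.5223° ≈ 321.5°
Leg 3: φ1=0.4858054, φ2=-0.2185990, Δφ=-0.7044044, Δλ=0.5718781 rad; a=sin²(Δφ/2)+cosφ1·cosφ2·sin²(Δλ/2)=0.1876792661; c=2·atan2(√a, √(1-a))=0.896123998; dist=6371·c=5709.206 ≈ 5709.2 km; running total=15875.4 km
Leg 3 bearing: y=sinΔλ·cosφ2=0.52833260, x=cosφ1·sinφ2-sinφ1·cosφ2·cosΔλ=-0.57505452; θ=atan2(y, x)=137.4247° ≈ 137.4°

Leg 1: dist=4343.2 km, bearing=180.7°
Leg 2: dist=5823.0 km, bearing=321.5°
Leg 3: dist=5709.2 km, bearing=137.4°
Total: 15875.4 km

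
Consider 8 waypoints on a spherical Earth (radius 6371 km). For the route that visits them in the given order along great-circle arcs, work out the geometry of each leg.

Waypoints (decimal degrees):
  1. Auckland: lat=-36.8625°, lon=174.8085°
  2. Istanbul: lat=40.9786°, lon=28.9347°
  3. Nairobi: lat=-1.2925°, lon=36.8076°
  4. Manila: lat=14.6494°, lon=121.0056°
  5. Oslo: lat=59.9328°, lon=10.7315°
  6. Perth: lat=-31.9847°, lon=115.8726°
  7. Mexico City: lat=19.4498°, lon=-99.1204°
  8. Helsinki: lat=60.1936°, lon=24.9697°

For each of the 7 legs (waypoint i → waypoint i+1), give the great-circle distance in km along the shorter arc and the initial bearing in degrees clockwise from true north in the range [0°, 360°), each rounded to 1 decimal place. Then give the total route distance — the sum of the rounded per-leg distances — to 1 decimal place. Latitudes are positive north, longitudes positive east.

Leg 1: φ1=-0.6433720, φ2=0.7152115, Δφ=1.3585835, Δλ=-2.5459781 rad; a=sin²(Δφ/2)+cosφ1·cosφ2·sin²(Δλ/2)=0.9467051930; c=2·atan2(√a, √(1-a))=2.675676544; dist=6371·c=17046.735 ≈ 17046.7 km; running total=17046.7 km
Leg 1 bearing: y=sinΔλ·cosφ2=-0.42354279, x=cosφ1·sinφ2-sinφ1·cosφ2·cosΔλ=0.14976444; θ=atan2(y, x)=-70.5264° <0 so +360° → 289.4736° ≈ 289.5°
Leg 2: φ1=0.7152115, φ2=-0.0225584, Δφ=-0.7377699, Δλ=0.1374080 rad; a=sin²(Δφ/2)+cosφ1·cosφ2·sin²(Δλ/2)=0.1335718249; c=2·atan2(√a, √(1-a))=0.748285665; dist=6371·c=4767.328 ≈ 4767.3 km; running total=21814.0 km
Leg 2 bearing: y=sinΔλ·cosφ2=0.13694118, x=cosφ1·sinφ2-sinφ1·cosφ2·cosΔλ=-0.66645981; θ=atan2(y, x)=168.3887° ≈ 168.4°
Leg 3: φ1=-0.0225584, φ2=0.2556803, Δφ=0.2782386, Δλ=1.4695323 rad; a=sin²(Δφ/2)+cosφ1·cosφ2·sin²(Δλ/2)=0.4539623957; c=2·atan2(√a, √(1-a))=1.478590519; dist=6371·c=9420.100 ≈ 9420.1 km; running total=31234.1 km
Leg 3 bearing: y=sinΔλ·cosφ2=0.96253519, x=cosφ1·sinφ2-sinφ1·cosφ2·cosΔλ=0.25504540; θ=atan2(y, x)=75.1592° ≈ 75.2°
Leg 4: φ1=0.2556803, φ2=1.0460247, Δφ=0.7903444, Δλ=-1.9246461 rad; a=sin²(Δφ/2)+cosφ1·cosφ2·sin²(Δλ/2)=0.4745457223; c=2·atan2(√a, √(1-a))=1.519865756; dist=6371·c=9683.065 ≈ 9683.1 km; running total=40917.2 km
Leg 4 bearing: y=sinΔλ·cosφ2=-0.46997531, x=cosφ1·sinφ2-sinφ1·cosφ2·cosΔλ=0.88121026; θ=atan2(y, x)=-28.0723° <0 so +360° → 331.9277° ≈ 331.9°
Leg 5: φ1=1.0460247, φ2=-0.5582383, Δφ=-1.6042630, Δλ=1.8350584 rad; a=sin²(Δφ/2)+cosφ1·cosφ2·sin²(Δλ/2)=0.7847068532; c=2·atan2(√a, √(1-a))=2.176588797; dist=6371·c=13867.047 ≈ 13867.0 km; running total=54784.2 km
Leg 5 bearing: y=sinΔλ·cosφ2=0.81874511, x=cosφ1·sinφ2-sinφ1·cosφ2·cosΔλ=-0.07365106; θ=atan2(y, x)=95.1403° ≈ 95.1°
Leg 6: φ1=-0.5582383, φ2=0.3394630, Δφ=0.8977014, Δλ=-3.7523357 rad; a=sin²(Δφ/2)+cosφ1·cosφ2·sin²(Δλ/2)=0.9157901428; c=2·atan2(√a, √(1-a))=2.552743267; dist=6371·c=16263.527 ≈ 16263.5 km; running total=71047.7 km
Leg 6 bearing: y=sinΔλ·cosφ2=0.54075012, x=cosφ1·sinφ2-sinφ1·cosφ2·cosΔλ=-0.12674201; θ=atan2(y, x)=103.1910° ≈ 103.2°
Leg 7: φ1=0.3394630, φ2=1.0505765, Δφ=0.7111135, Δλ=2.1657808 rad; a=sin²(Δφ/2)+cosφ1·cosφ2·sin²(Δλ/2)=0.4868881847; c=2·atan2(√a, √(1-a))=1.544569690; dist=6371·c=9840.453 ≈ 9840.5 km; running total=80888.2 km
Leg 7 bearing: y=sinΔλ·cosφ2=0.41165283, x=cosφ1·sinφ2-sinφ1·cosφ2·cosΔλ=0.91096337; θ=atan2(y, x)=24.3176° ≈ 24.3°

Leg 1: dist=17046.7 km, bearing=289.5°
Leg 2: dist=4767.3 km, bearing=168.4°
Leg 3: dist=9420.1 km, bearing=75.2°
Leg 4: dist=9683.1 km, bearing=331.9°
Leg 5: dist=13867.0 km, bearing=95.1°
Leg 6: dist=16263.5 km, bearing=103.2°
Leg 7: dist=9840.5 km, bearing=24.3°
Total: 80888.2 km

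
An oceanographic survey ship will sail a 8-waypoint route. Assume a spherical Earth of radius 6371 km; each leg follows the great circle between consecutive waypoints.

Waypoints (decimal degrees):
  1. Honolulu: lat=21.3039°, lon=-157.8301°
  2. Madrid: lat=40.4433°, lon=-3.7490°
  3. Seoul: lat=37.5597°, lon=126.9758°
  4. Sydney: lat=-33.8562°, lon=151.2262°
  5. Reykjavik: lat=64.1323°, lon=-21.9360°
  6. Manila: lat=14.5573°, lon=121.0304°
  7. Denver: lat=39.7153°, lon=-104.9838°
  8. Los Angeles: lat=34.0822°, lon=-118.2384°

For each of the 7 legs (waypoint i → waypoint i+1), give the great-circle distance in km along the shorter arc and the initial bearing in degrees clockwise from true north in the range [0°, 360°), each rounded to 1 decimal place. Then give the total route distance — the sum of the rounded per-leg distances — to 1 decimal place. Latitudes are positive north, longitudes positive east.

Leg 1: dist=12643.5 km, bearing=21.3°
Leg 2: dist=9995.9 km, bearing=36.9°
Leg 3: dist=8327.8 km, bearing=159.3°
Leg 4: dist=16616.1 km, bearing=354.1°
Leg 5: dist=10715.8 km, bearing=35.9°
Leg 6: dist=12329.6 km, bearing=36.3°
Leg 7: dist=1332.8 km, bearing=246.1°
Total: 71961.5 km

Leg 1: φ1=0.3718232, φ2=0.7058687, Δφ=0.3340455, Δλ=2.6892225 rad; a=sin²(Δφ/2)+cosφ1·cosφ2·sin²(Δλ/2)=0.7010213217; c=2·atan2(√a, √(1-a))=1.984542966; dist=6371·c=12643.523 ≈ 12643.5 km; running total=12643.5 km
Leg 1 bearing: y=sinΔλ·cosφ2=0.33265306, x=cosφ1·sinφ2-sinφ1·cosφ2·cosΔλ=0.85305548; θ=atan2(y, x)=21.3035° ≈ 21.3°
Leg 2: φ1=0.7058687, φ2=0.6555404, Δφ=-0.0503283, Δλ=2.2815782 rad; a=sin²(Δφ/2)+cosφ1·cosφ2·sin²(Δλ/2)=0.4990851873; c=2·atan2(√a, √(1-a))=1.568966700; dist=6371·c=9995.887 ≈ 9995.9 km; running total=22639.4 km
Leg 2 bearing: y=sinΔλ·cosφ2=0.60076339, x=cosφ1·sinφ2-sinφ1·cosφ2·cosΔλ=0.79942480; θ=atan2(y, x)=36.9247° ≈ 36.9°
Leg 3: φ1=0.6555404, φ2=-0.5909022, Δφ=-1.2464426, Δλ=0.4232493 rad; a=sin²(Δφ/2)+cosφ1·cosφ2·sin²(Δλ/2)=0.3696965006; c=2·atan2(√a, √(1-a))=1.307145453; dist=6371·c=8327.824 ≈ 8327.8 km; running total=30967.2 km
Leg 3 bearing: y=sinΔλ·cosφ2=0.34108200, x=cosφ1·sinφ2-sinφ1·cosφ2·cosΔλ=-0.90318717; θ=atan2(y, x)=159.3113° ≈ 159.3°
Leg 4: φ1=-0.5909022, φ2=1.1193198, Δφ=1.7102220, Δλ=-3.0222505 rad; a=sin²(Δφ/2)+cosφ1·cosφ2·sin²(Δλ/2)=0.9305144214; c=2·atan2(√a, √(1-a))=2.608085614; dist=6371·c=16616.113 ≈ 16616.1 km; running total=47583.3 km
Leg 4 bearing: y=sinΔλ·cosφ2=-0.05194481, x=cosφ1·sinφ2-sinφ1·cosφ2·cosΔλ=0.50589630; θ=atan2(y, x)=-5.8625° <0 so +360° → 354.1375° ≈ 354.1°
Leg 5: φ1=1.1193198, φ2=0.2540728, Δφ=-0.8652470, Δλ=2.4952344 rad; a=sin²(Δφ/2)+cosφ1·cosφ2·sin²(Δλ/2)=0.5554706048; c=2·atan2(√a, √(1-a))=1.681966383; dist=6371·c=10715.808 ≈ 10715.8 km; running total=58299.1 km
Leg 5 bearing: y=sinΔλ·cosφ2=0.58294802, x=cosφ1·sinφ2-sinφ1·cosφ2·cosΔλ=0.80489978; θ=atan2(y, x)=35.9139° ≈ 35.9°
Leg 6: φ1=0.2540728, φ2=0.6931627, Δφ=0.4390899, Δλ=-3.9446919 rad; a=sin²(Δφ/2)+cosφ1·cosφ2·sin²(Δλ/2)=0.6782297298; c=2·atan2(√a, √(1-a))=1.935272000; dist=6371·c=12329.618 ≈ 12329.6 km; running total=70628.7 km
Leg 6 bearing: y=sinΔλ·cosφ2=0.55346942, x=cosφ1·sinφ2-sinφ1·cosφ2·cosΔλ=0.75273386; θ=atan2(y, x)=36.3263° ≈ 36.3°
Leg 7: φ1=0.6931627, φ2=0.5948466, Δφ=-0.0983161, Δλ=-0.2313364 rad; a=sin²(Δφ/2)+cosφ1·cosφ2·sin²(Δλ/2)=0.0109004958; c=2·atan2(√a, √(1-a))=0.209192109; dist=6371·c=1332.763 ≈ 1332.8 km; running total=71961.5 km
Leg 7 bearing: y=sinΔλ·cosφ2=-0.18989639, x=cosφ1·sinφ2-sinφ1·cosφ2·cosΔλ=-0.08405987; θ=atan2(y, x)=-113.8771° <0 so +360° → 246.1229° ≈ 246.1°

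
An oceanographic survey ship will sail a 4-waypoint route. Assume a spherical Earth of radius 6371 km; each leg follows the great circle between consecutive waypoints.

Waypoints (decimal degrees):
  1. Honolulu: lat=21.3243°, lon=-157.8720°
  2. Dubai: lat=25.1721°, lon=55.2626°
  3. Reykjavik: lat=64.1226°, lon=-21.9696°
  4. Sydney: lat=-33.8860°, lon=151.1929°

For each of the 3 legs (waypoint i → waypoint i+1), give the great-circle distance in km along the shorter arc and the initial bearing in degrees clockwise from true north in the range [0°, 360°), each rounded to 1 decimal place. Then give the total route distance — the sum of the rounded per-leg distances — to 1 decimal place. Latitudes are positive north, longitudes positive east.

Leg 1: dist=13727.8 km, bearing=323.6°
Leg 2: dist=6890.4 km, bearing=331.2°
Leg 3: dist=16620.5 km, bearing=11.2°
Total: 37238.7 km

Leg 1: φ1=0.3721792, φ2=0.4393360, Δφ=0.0671568, Δλ=3.7199005 rad; a=sin²(Δφ/2)+cosφ1·cosφ2·sin²(Δλ/2)=0.7756535124; c=2·atan2(√a, √(1-a))=2.154726363; dist=6371·c=13727.762 ≈ 13727.8 km; running total=13727.8 km
Leg 1 bearing: y=sinΔλ·cosφ2=-0.49469875, x=cosφ1·sinφ2-sinφ1·cosφ2·cosΔλ=0.67181375; θ=atan2(y, x)=-36.3666° <0 so +360° → 323.6334° ≈ 323.6°
Leg 2: φ1=0.4393360, φ2=1.1191505, Δφ=0.6798145, Δλ=-1.3479562 rad; a=sin²(Δφ/2)+cosφ1·cosφ2·sin²(Δλ/2)=0.2650075103; c=2·atan2(√a, √(1-a))=1.081522566; dist=6371·c=6890.380 ≈ 6890.4 km; running total=20618.2 km
Leg 2 bearing: y=sinΔλ·cosφ2=-0.42565522, x=cosφ1·sinφ2-sinφ1·cosφ2·cosΔλ=0.77326047; θ=atan2(y, x)=-28.8314° <0 so +360° → 331.1686° ≈ 331.2°
Leg 3: φ1=1.1191505, φ2=-0.5914223, Δφ=-1.7105728, Δλ=3.0222558 rad; a=sin²(Δφ/2)+cosφ1·cosφ2·sin²(Δλ/2)=0.9306882195; c=2·atan2(√a, √(1-a))=2.608769506; dist=6371·c=16620.471 ≈ 16620.5 km; running total=37238.7 km
Leg 3 bearing: y=sinΔλ·cosφ2=0.09883237, x=cosφ1·sinφ2-sinφ1·cosφ2·cosΔλ=0.49825976; θ=atan2(y, x)=11.2193° ≈ 11.2°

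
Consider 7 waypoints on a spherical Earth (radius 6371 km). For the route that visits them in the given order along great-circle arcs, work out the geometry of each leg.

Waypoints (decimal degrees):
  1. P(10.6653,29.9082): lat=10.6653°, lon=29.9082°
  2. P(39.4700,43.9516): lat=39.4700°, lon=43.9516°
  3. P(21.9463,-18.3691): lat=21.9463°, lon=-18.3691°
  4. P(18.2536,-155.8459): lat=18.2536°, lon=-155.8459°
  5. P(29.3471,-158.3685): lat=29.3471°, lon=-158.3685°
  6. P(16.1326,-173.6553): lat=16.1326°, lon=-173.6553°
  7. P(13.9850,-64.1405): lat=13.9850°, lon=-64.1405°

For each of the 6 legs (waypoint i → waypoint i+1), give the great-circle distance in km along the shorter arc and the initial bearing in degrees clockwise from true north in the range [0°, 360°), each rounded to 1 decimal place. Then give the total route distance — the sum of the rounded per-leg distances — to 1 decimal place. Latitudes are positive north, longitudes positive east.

Leg 1: dist=3491.0 km, bearing=21.1°
Leg 2: dist=6142.1 km, bearing=271.0°
Leg 3: dist=13582.4 km, bearing=310.7°
Leg 4: dist=1259.8 km, bearing=348.7°
Leg 5: dist=2144.3 km, bearing=230.1°
Leg 6: dist=11579.5 km, bearing=70.6°
Total: 38199.1 km

Leg 1: φ1=0.1861446, φ2=0.6888815, Δφ=0.5027369, Δλ=0.2451036 rad; a=sin²(Δφ/2)+cosφ1·cosφ2·sin²(Δλ/2)=0.0732031926; c=2·atan2(√a, √(1-a))=0.547951198; dist=6371·c=3490.997 ≈ 3491.0 km; running total=3491.0 km
Leg 1 bearing: y=sinΔλ·cosφ2=0.18732074, x=cosφ1·sinφ2-sinφ1·cosφ2·cosΔλ=0.48609555; θ=atan2(y, x)=21.0746° ≈ 21.1°
Leg 2: φ1=0.6888815, φ2=0.3830352, Δφ=-0.3058463, Δλ=-1.0877014 rad; a=sin²(Δφ/2)+cosφ1·cosφ2·sin²(Δλ/2)=0.2149094573; c=2·atan2(√a, √(1-a))=0.964070061; dist=6371·c=6142.090 ≈ 6142.1 km; running total=9633.1 km
Leg 2 bearing: y=sinΔλ·cosφ2=-0.82138889, x=cosφ1·sinφ2-sinφ1·cosφ2·cosΔλ=0.01462267; θ=atan2(y, x)=-88.9801° <0 so +360° → 271.0199° ≈ 271.0°
Leg 3: φ1=0.3830352, φ2=0.3185854, Δφ=-0.0644498, Δλ=-2.3994228 rad; a=sin²(Δφ/2)+cosφ1·cosφ2·sin²(Δλ/2)=0.7660670606; c=2·atan2(√a, √(1-a))=2.131915536; dist=6371·c=13582.434 ≈ 13582.4 km; running total=23215.5 km
Leg 3 bearing: y=sinΔλ·cosφ2=-0.64187760, x=cosφ1·sinφ2-sinφ1·cosφ2·cosΔλ=0.55211088; θ=atan2(y, x)=-49.2995° <0 so +360° → 310.7005° ≈ 310.7°
Leg 4: φ1=0.3185854, φ2=0.5122035, Δφ=0.1936181, Δλ=-0.0440277 rad; a=sin²(Δφ/2)+cosφ1·cosφ2·sin²(Δλ/2)=0.0097438472; c=2·atan2(√a, √(1-a))=0.197743877; dist=6371·c=1259.826 ≈ 1259.8 km; running total=24475.3 km
Leg 4 bearing: y=sinΔλ·cosφ2=-0.03836506, x=cosφ1·sinφ2-sinφ1·cosφ2·cosΔλ=0.19267522; θ=atan2(y, x)=-11.2613° <0 so +360° → 348.7387° ≈ 348.7°
Leg 5: φ1=0.5122035, φ2=0.2815670, Δφ=-0.2306365, Δλ=-0.2668050 rad; a=sin²(Δφ/2)+cosφ1·cosφ2·sin²(Δλ/2)=0.0280527900; c=2·atan2(√a, √(1-a))=0.336565635; dist=6371·c=2144.260 ≈ 2144.3 km; running total=26619.6 km
Leg 5 bearing: y=sinΔλ·cosφ2=-0.25326858, x=cosφ1·sinφ2-sinφ1·cosφ2·cosΔλ=-0.21193950; θ=atan2(y, x)=-129.9232° <0 so +360° → 230.0768° ≈ 230.1°
Leg 6: φ1=0.2815670, φ2=0.2440843, Δφ=-0.0374827, Δλ=1.9113938 rad; a=sin²(Δφ/2)+cosφ1·cosφ2·sin²(Δλ/2)=0.6221170195; c=2·atan2(√a, √(1-a))=1.817526059; dist=6371·c=11579.459 ≈ 11579.5 km; running total=38199.1 km
Leg 6 bearing: y=sinΔλ·cosφ2=0.91461698, x=cosφ1·sinφ2-sinφ1·cosφ2·cosΔλ=0.32221966; θ=atan2(y, x)=70.5926° ≈ 70.6°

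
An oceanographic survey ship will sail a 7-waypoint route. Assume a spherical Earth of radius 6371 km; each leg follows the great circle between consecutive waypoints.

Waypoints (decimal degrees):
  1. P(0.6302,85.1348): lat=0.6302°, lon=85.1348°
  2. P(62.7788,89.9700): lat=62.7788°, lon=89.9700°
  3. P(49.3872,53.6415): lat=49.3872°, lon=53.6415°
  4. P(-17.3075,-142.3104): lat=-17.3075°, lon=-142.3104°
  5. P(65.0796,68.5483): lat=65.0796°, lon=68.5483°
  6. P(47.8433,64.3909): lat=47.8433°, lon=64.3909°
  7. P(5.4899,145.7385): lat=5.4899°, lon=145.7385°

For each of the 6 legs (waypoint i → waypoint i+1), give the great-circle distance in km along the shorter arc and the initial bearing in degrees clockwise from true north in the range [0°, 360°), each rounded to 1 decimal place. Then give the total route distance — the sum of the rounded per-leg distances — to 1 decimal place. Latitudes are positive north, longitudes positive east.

Leg 1: dist=6922.3 km, bearing=2.5°
Leg 2: dist=2646.8 km, bearing=252.8°
Leg 3: dist=16170.5 km, bearing=27.5°
Leg 4: dist=14228.7 km, bearing=344.1°
Leg 5: dist=1932.5 km, bearing=189.4°
Leg 6: dist=8910.0 km, bearing=92.7°
Total: 50810.8 km

Leg 1: φ1=0.0109991, φ2=1.0956968, Δφ=1.0846977, Δλ=0.0843902 rad; a=sin²(Δφ/2)+cosφ1·cosφ2·sin²(Δλ/2)=0.2672238772; c=2·atan2(√a, √(1-a))=1.086537826; dist=6371·c=6922.332 ≈ 6922.3 km; running total=6922.3 km
Leg 1 bearing: y=sinΔλ·cosφ2=0.03855653, x=cosφ1·sinφ2-sinφ1·cosφ2·cosΔλ=0.88418013; θ=atan2(y, x)=2.4969° ≈ 2.5°
Leg 2: φ1=1.0956968, φ2=0.8619692, Δφ=-0.2337275, Δλ=-0.6340519 rad; a=sin²(Δφ/2)+cosφ1·cosφ2·sin²(Δλ/2)=0.0425322616; c=2·atan2(√a, √(1-a))=0.415448304; dist=6371·c=2646.821 ≈ 2646.8 km; running total=9569.1 km
Leg 2 bearing: y=sinΔλ·cosφ2=-0.38562823, x=cosφ1·sinφ2-sinφ1·cosφ2·cosΔλ=-0.11909636; θ=atan2(y, x)=-107.1626° <0 so +360° → 252.8374° ≈ 252.8°
Leg 3: φ1=0.8619692, φ2=-0.3020729, Δφ=-1.1640421, Δλ=-3.4200058 rad; a=sin²(Δφ/2)+cosφ1·cosφ2·sin²(Δλ/2)=0.9116895175; c=2·atan2(√a, √(1-a))=2.538136212; dist=6371·c=16170.466 ≈ 16170.5 km; running total=25739.6 km
Leg 3 bearing: y=sinΔλ·cosφ2=0.26238647, x=cosφ1·sinφ2-sinφ1·cosφ2·cosΔλ=0.50319013; θ=atan2(y, x)=27.5396° ≈ 27.5°
Leg 4: φ1=-0.3020729, φ2=1.1358533, Δφ=1.4379262, Δλ=3.6801786 rad; a=sin²(Δφ/2)+cosφ1·cosφ2·sin²(Δλ/2)=0.8075661794; c=2·atan2(√a, √(1-a))=2.233350160; dist=6371·c=14228.674 ≈ 14228.7 km; running total=39968.3 km
Leg 4 bearing: y=sinΔλ·cosφ2=-0.21612442, x=cosφ1·sinφ2-sinφ1·cosφ2·cosΔλ=0.75822320; θ=atan2(y, x)=-15.9097° <0 so +360° → 344.0903° ≈ 344.1°
Leg 5: φ1=1.1358533, φ2=0.8350231, Δφ=-0.3008302, Δλ=-0.0725603 rad; a=sin²(Δφ/2)+cosφ1·cosφ2·sin²(Δλ/2)=0.0228266597; c=2·atan2(√a, √(1-a))=0.303331444; dist=6371·c=1932.525 ≈ 1932.5 km; running total=41900.8 km
Leg 5 bearing: y=sinΔλ·cosφ2=-0.04865690, x=cosφ1·sinφ2-sinφ1·cosφ2·cosΔλ=-0.29471159; θ=atan2(y, x)=-170.6250° <0 so +360° → 189.3750° ≈ 189.4°
Leg 6: φ1=0.8350231, φ2=0.0958168, Δφ=-0.7392063, Δλ=1.4197835 rad; a=sin²(Δφ/2)+cosφ1·cosφ2·sin²(Δλ/2)=0.4142862569; c=2·atan2(√a, √(1-a))=1.398517905; dist=6371·c=8909.958 ≈ 8910.0 km; running total=50810.8 km
Leg 6 bearing: y=sinΔλ·cosφ2=0.98408449, x=cosφ1·sinφ2-sinφ1·cosφ2·cosΔλ=-0.04680098; θ=atan2(y, x)=92.7228° ≈ 92.7°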